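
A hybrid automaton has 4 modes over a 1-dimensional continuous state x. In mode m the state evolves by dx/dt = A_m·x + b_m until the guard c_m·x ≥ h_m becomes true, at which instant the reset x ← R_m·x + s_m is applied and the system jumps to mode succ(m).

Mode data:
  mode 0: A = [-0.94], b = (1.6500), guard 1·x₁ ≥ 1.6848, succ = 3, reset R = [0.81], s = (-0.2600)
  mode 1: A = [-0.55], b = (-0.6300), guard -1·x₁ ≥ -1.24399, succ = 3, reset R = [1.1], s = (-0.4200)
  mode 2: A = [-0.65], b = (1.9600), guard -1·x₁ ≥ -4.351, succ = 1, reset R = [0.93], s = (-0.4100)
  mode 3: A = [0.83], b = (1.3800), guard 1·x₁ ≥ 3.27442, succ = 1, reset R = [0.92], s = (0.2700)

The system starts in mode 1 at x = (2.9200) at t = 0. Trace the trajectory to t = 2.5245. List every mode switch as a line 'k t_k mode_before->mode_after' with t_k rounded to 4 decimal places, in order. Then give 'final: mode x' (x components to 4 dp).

Mode 1: guard c·x = -1.2440 hit at Δt = 0.9663 (t = 0.9663), x⁻ = (1.2440) → reset → x⁺ = (0.9484), jump to mode 3
Mode 3: guard c·x = 3.2744 hit at Δt = 0.7675 (t = 1.7338), x⁻ = (3.2744) → reset → x⁺ = (3.2825), jump to mode 1
Mode 1: flow for 0.7907 to horizon, guard not reached → x = (1.7209)

1 0.9663 1->3
2 1.7338 3->1
final: 1 1.7209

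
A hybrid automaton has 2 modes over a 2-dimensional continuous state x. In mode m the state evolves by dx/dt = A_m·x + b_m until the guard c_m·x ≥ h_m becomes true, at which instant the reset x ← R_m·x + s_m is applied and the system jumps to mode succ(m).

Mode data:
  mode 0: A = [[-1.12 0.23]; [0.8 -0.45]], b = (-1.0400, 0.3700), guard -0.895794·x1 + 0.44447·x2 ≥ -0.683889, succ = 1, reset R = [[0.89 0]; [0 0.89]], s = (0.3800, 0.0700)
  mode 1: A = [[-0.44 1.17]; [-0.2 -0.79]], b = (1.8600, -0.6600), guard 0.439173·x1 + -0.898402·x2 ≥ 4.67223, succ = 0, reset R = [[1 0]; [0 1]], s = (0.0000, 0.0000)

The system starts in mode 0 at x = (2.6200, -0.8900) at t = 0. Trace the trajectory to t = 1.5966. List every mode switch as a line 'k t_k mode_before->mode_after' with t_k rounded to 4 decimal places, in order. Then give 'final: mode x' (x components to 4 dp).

1 0.6033 0->1
final: 1 2.0061 -0.5850

Mode 0: guard c·x = -0.6839 hit at Δt = 0.6033 (t = 0.6033), x⁻ = (0.8570, 0.1886) → reset → x⁺ = (1.1427, 0.2378), jump to mode 1
Mode 1: flow for 0.9933 to horizon, guard not reached → x = (2.0061, -0.5850)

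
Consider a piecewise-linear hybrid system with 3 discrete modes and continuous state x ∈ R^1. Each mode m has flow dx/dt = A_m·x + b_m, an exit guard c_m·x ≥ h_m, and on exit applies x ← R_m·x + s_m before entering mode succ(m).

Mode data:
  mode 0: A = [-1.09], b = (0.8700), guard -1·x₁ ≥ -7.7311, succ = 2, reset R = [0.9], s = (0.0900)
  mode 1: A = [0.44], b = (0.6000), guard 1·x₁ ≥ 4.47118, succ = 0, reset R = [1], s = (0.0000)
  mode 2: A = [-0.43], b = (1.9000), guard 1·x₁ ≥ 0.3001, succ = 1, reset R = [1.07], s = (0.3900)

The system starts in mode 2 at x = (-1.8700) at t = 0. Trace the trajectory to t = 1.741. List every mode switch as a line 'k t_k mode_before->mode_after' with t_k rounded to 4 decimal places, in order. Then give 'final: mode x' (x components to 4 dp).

1 0.9843 2->1
final: 1 1.5308

Mode 2: guard c·x = 0.3001 hit at Δt = 0.9843 (t = 0.9843), x⁻ = (0.3001) → reset → x⁺ = (0.7111), jump to mode 1
Mode 1: flow for 0.7567 to horizon, guard not reached → x = (1.5308)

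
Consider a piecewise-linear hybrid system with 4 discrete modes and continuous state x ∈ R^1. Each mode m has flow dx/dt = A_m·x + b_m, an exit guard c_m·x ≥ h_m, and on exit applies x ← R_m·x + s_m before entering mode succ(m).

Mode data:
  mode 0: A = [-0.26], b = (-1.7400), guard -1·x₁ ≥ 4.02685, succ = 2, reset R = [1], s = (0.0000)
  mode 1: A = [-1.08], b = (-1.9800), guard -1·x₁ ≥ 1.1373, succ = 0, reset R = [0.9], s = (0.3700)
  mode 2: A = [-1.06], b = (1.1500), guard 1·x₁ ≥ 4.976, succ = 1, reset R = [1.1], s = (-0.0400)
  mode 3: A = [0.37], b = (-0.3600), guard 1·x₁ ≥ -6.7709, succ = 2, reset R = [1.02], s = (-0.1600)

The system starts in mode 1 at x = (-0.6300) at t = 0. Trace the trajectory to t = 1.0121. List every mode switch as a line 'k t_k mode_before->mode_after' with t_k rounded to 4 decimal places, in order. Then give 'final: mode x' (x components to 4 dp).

Mode 1: guard c·x = 1.1373 hit at Δt = 0.5069 (t = 0.5069), x⁻ = (-1.1373) → reset → x⁺ = (-0.6536), jump to mode 0
Mode 0: flow for 0.5052 to horizon, guard not reached → x = (-1.3969)

1 0.5069 1->0
final: 0 -1.3969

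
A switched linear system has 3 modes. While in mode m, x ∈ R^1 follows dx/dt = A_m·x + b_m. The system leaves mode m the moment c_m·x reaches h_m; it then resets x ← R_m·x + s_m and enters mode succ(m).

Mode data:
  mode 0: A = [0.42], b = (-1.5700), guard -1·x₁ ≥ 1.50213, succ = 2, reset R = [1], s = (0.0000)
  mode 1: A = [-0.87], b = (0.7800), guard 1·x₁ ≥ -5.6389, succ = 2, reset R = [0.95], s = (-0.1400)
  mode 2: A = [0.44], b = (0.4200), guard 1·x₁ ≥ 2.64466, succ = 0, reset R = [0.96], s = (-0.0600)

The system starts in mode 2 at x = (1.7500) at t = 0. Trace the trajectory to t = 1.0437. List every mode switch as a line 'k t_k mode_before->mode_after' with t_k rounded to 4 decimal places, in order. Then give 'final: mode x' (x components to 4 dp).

Mode 2: guard c·x = 2.6447 hit at Δt = 0.6495 (t = 0.6495), x⁻ = (2.6447) → reset → x⁺ = (2.4789), jump to mode 0
Mode 0: flow for 0.3942 to horizon, guard not reached → x = (2.2521)

1 0.6495 2->0
final: 0 2.2521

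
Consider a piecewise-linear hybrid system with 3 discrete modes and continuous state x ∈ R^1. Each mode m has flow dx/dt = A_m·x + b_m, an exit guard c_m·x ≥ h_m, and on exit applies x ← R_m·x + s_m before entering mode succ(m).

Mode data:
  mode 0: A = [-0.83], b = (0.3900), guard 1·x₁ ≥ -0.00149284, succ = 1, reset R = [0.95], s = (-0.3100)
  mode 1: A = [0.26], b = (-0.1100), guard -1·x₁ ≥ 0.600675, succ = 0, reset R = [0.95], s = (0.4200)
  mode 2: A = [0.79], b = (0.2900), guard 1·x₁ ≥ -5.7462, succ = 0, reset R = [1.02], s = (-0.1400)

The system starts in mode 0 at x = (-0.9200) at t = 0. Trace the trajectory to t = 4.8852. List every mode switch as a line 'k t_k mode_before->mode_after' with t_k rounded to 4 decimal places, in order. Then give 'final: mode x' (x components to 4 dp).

Mode 0: guard c·x = -0.0015 hit at Δt = 1.3028 (t = 1.3028), x⁻ = (-0.0015) → reset → x⁺ = (-0.3114), jump to mode 1
Mode 1: guard c·x = 0.6007 hit at Δt = 1.2771 (t = 2.5799), x⁻ = (-0.6007) → reset → x⁺ = (-0.1506), jump to mode 0
Mode 0: guard c·x = -0.0015 hit at Δt = 0.3312 (t = 2.9111), x⁻ = (-0.0015) → reset → x⁺ = (-0.3114), jump to mode 1
Mode 1: guard c·x = 0.6007 hit at Δt = 1.2771 (t = 4.1882), x⁻ = (-0.6007) → reset → x⁺ = (-0.1506), jump to mode 0
Mode 0: guard c·x = -0.0015 hit at Δt = 0.3312 (t = 4.5194), x⁻ = (-0.0015) → reset → x⁺ = (-0.3114), jump to mode 1
Mode 1: flow for 0.3658 to horizon, guard not reached → x = (-0.3847)

1 1.3028 0->1
2 2.5799 1->0
3 2.9111 0->1
4 4.1882 1->0
5 4.5194 0->1
final: 1 -0.3847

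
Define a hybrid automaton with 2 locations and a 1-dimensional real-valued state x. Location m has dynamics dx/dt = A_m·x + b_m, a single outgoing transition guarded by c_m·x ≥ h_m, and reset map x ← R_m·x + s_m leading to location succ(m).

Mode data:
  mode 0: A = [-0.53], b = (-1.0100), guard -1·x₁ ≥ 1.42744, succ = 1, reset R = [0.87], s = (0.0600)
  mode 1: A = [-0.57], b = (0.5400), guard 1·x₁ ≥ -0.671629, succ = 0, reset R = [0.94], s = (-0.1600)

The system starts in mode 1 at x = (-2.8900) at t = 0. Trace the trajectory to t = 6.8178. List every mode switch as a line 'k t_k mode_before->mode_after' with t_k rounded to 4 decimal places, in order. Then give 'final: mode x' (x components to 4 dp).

Mode 1: guard c·x = -0.6716 hit at Δt = 1.5140 (t = 1.5140), x⁻ = (-0.6716) → reset → x⁺ = (-0.7913), jump to mode 0
Mode 0: guard c·x = 1.4274 hit at Δt = 1.5961 (t = 3.1101), x⁻ = (-1.4274) → reset → x⁺ = (-1.1819), jump to mode 1
Mode 1: guard c·x = -0.6716 hit at Δt = 0.4806 (t = 3.5907), x⁻ = (-0.6716) → reset → x⁺ = (-0.7913), jump to mode 0
Mode 0: guard c·x = 1.4274 hit at Δt = 1.5961 (t = 5.1868), x⁻ = (-1.4274) → reset → x⁺ = (-1.1819), jump to mode 1
Mode 1: guard c·x = -0.6716 hit at Δt = 0.4806 (t = 5.6675), x⁻ = (-0.6716) → reset → x⁺ = (-0.7913), jump to mode 0
Mode 0: flow for 1.1503 to horizon, guard not reached → x = (-1.3000)

1 1.5140 1->0
2 3.1101 0->1
3 3.5907 1->0
4 5.1868 0->1
5 5.6675 1->0
final: 0 -1.3000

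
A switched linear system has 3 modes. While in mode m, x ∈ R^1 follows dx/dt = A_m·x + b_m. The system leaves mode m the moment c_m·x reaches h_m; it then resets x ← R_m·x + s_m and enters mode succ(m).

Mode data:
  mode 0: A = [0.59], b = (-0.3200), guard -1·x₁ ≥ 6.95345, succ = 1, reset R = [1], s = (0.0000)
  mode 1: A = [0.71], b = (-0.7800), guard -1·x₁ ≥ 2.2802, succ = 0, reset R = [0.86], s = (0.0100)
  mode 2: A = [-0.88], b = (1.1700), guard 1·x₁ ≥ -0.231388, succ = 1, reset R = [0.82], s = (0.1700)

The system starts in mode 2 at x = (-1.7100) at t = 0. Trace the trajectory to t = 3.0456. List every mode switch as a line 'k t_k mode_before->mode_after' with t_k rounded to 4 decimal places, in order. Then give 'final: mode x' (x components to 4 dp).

Mode 2: guard c·x = -0.2314 hit at Δt = 0.7573 (t = 0.7573), x⁻ = (-0.2314) → reset → x⁺ = (-0.0197), jump to mode 1
Mode 1: guard c·x = 2.2802 hit at Δt = 1.5573 (t = 2.3146), x⁻ = (-2.2802) → reset → x⁺ = (-1.9510), jump to mode 0
Mode 0: flow for 0.7310 to horizon, guard not reached → x = (-3.2955)

1 0.7573 2->1
2 2.3146 1->0
final: 0 -3.2955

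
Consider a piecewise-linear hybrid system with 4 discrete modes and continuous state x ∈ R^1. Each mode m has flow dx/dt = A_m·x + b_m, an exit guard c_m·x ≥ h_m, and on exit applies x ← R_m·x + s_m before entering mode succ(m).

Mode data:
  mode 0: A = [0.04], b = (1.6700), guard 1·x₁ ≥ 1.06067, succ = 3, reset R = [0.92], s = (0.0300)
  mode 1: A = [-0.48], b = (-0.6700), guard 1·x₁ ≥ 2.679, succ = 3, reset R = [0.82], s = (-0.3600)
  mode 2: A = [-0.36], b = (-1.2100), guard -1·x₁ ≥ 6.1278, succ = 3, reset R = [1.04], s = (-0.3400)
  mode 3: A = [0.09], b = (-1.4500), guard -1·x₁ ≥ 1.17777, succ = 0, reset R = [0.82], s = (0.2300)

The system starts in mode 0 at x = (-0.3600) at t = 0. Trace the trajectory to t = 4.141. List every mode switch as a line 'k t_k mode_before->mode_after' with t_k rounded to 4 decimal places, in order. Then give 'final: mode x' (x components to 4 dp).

1 0.8437 0->3
2 2.3439 3->0
3 3.4156 0->3
final: 3 -0.0132

Mode 0: guard c·x = 1.0607 hit at Δt = 0.8437 (t = 0.8437), x⁻ = (1.0607) → reset → x⁺ = (1.0058), jump to mode 3
Mode 3: guard c·x = 1.1778 hit at Δt = 1.5002 (t = 2.3439), x⁻ = (-1.1778) → reset → x⁺ = (-0.7358), jump to mode 0
Mode 0: guard c·x = 1.0607 hit at Δt = 1.0717 (t = 3.4156), x⁻ = (1.0607) → reset → x⁺ = (1.0058), jump to mode 3
Mode 3: flow for 0.7254 to horizon, guard not reached → x = (-0.0132)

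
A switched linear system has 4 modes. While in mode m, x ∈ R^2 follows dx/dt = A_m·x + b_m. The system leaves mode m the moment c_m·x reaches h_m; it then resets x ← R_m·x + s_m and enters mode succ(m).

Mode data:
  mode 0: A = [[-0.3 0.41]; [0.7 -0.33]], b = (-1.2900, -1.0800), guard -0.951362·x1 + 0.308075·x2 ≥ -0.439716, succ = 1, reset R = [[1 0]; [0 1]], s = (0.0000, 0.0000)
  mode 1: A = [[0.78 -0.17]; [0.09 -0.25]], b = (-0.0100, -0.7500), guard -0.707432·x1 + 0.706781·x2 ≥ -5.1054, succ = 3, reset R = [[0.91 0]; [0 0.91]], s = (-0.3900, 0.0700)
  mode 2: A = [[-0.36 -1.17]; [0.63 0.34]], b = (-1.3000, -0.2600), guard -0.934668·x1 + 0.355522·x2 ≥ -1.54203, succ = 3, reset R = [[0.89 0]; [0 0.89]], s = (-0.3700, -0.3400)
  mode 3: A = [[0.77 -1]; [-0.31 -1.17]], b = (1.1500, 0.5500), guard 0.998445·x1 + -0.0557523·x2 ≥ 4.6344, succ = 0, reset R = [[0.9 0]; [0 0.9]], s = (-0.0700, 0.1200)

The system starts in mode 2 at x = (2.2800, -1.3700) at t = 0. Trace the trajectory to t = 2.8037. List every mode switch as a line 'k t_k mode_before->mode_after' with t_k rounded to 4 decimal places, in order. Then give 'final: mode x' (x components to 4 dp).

1 1.1377 2->3
2 2.1537 3->0
final: 0 2.6304 0.4463

Mode 2: guard c·x = -1.5420 hit at Δt = 1.1377 (t = 1.1377), x⁻ = (1.3779, -0.7149) → reset → x⁺ = (0.8563, -0.9762), jump to mode 3
Mode 3: guard c·x = 4.6344 hit at Δt = 1.0160 (t = 2.1537), x⁻ = (4.6135, -0.5038) → reset → x⁺ = (4.0821, -0.3334), jump to mode 0
Mode 0: flow for 0.6500 to horizon, guard not reached → x = (2.6304, 0.4463)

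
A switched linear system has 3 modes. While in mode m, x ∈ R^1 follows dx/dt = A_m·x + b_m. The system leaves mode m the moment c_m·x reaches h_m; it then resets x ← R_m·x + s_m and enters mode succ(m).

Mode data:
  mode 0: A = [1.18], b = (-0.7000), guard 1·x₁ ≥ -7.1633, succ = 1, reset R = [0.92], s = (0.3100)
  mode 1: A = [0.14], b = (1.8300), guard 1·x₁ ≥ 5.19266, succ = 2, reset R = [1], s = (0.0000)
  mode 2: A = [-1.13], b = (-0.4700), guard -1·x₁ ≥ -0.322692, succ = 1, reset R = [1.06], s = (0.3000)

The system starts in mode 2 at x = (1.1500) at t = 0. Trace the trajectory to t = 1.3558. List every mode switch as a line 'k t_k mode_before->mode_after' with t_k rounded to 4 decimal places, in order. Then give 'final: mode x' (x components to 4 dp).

1 0.6650 2->1
final: 1 2.0346

Mode 2: guard c·x = -0.3227 hit at Δt = 0.6650 (t = 0.6650), x⁻ = (0.3227) → reset → x⁺ = (0.6421), jump to mode 1
Mode 1: flow for 0.6908 to horizon, guard not reached → x = (2.0346)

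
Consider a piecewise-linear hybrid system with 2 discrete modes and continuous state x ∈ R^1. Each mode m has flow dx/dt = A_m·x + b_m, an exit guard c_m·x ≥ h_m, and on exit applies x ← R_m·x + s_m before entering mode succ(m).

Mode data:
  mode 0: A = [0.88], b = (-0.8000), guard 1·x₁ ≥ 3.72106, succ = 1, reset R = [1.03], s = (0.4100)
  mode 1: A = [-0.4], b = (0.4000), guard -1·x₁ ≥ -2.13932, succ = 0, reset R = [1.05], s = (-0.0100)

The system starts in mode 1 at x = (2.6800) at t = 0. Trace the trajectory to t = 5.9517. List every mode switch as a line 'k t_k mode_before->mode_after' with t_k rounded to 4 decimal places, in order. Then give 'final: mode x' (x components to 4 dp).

Mode 1: guard c·x = -2.1393 hit at Δt = 0.9709 (t = 0.9709), x⁻ = (2.1393) → reset → x⁺ = (2.2363), jump to mode 0
Mode 0: guard c·x = 3.7211 hit at Δt = 0.8532 (t = 1.8241), x⁻ = (3.7211) → reset → x⁺ = (4.2427), jump to mode 1
Mode 1: guard c·x = -2.1393 hit at Δt = 2.6149 (t = 4.4390), x⁻ = (2.1393) → reset → x⁺ = (2.2363), jump to mode 0
Mode 0: guard c·x = 3.7211 hit at Δt = 0.8532 (t = 5.2922), x⁻ = (3.7211) → reset → x⁺ = (4.2427), jump to mode 1
Mode 1: flow for 0.6595 to horizon, guard not reached → x = (3.4908)

1 0.9709 1->0
2 1.8241 0->1
3 4.4390 1->0
4 5.2922 0->1
final: 1 3.4908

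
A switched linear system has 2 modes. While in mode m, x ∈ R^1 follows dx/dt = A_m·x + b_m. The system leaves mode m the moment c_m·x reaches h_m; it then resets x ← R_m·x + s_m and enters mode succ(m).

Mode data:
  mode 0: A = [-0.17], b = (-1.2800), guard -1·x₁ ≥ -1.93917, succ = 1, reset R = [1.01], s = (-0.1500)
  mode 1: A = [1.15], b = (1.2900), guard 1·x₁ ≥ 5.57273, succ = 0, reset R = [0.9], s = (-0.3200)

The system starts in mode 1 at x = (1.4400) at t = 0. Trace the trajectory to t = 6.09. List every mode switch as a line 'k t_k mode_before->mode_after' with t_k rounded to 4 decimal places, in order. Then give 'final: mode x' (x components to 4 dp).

1 0.8353 1->0
2 2.3382 0->1
3 3.0566 1->0
4 4.5595 0->1
5 5.2779 1->0
final: 0 3.1191

Mode 1: guard c·x = 5.5727 hit at Δt = 0.8353 (t = 0.8353), x⁻ = (5.5727) → reset → x⁺ = (4.6955), jump to mode 0
Mode 0: guard c·x = -1.9392 hit at Δt = 1.5029 (t = 2.3382), x⁻ = (1.9392) → reset → x⁺ = (1.8086), jump to mode 1
Mode 1: guard c·x = 5.5727 hit at Δt = 0.7184 (t = 3.0566), x⁻ = (5.5727) → reset → x⁺ = (4.6955), jump to mode 0
Mode 0: guard c·x = -1.9392 hit at Δt = 1.5029 (t = 4.5595), x⁻ = (1.9392) → reset → x⁺ = (1.8086), jump to mode 1
Mode 1: guard c·x = 5.5727 hit at Δt = 0.7184 (t = 5.2779), x⁻ = (5.5727) → reset → x⁺ = (4.6955), jump to mode 0
Mode 0: flow for 0.8121 to horizon, guard not reached → x = (3.1191)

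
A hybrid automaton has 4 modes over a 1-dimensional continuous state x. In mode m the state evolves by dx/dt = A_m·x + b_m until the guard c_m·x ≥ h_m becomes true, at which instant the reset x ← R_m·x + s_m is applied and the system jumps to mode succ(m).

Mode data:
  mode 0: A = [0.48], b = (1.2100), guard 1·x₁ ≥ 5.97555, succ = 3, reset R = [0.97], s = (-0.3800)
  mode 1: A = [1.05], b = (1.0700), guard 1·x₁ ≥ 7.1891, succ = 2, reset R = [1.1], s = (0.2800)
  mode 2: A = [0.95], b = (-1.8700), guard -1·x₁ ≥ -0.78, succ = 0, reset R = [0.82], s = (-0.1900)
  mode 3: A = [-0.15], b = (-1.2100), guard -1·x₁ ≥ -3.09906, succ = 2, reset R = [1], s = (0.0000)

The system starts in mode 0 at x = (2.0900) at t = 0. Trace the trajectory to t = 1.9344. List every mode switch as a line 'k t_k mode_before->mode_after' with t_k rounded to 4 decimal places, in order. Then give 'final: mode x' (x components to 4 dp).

Mode 0: guard c·x = 5.9756 hit at Δt = 1.2734 (t = 1.2734), x⁻ = (5.9756) → reset → x⁺ = (5.4163), jump to mode 3
Mode 3: flow for 0.6610 to horizon, guard not reached → x = (4.1436)

1 1.2734 0->3
final: 3 4.1436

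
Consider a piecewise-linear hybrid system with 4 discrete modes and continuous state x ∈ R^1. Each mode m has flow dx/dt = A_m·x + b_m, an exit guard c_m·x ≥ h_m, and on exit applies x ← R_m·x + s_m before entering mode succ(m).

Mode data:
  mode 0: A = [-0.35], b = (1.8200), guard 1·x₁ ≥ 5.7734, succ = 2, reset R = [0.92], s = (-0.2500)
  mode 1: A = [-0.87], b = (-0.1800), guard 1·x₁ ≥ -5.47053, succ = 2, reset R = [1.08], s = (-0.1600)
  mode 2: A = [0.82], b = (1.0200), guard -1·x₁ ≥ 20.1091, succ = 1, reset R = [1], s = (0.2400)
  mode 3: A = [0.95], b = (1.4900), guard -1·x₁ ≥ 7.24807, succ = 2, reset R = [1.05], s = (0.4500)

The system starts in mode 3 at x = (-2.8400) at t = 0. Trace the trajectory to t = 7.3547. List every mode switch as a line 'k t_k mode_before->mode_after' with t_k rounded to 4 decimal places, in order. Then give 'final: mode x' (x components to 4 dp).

1 1.5754 3->2
2 2.9895 2->1
3 4.5043 1->2
4 6.1673 2->1
final: 1 -7.2051

Mode 3: guard c·x = 7.2481 hit at Δt = 1.5754 (t = 1.5754), x⁻ = (-7.2481) → reset → x⁺ = (-7.1605), jump to mode 2
Mode 2: guard c·x = 20.1091 hit at Δt = 1.4141 (t = 2.9895), x⁻ = (-20.1091) → reset → x⁺ = (-19.8691), jump to mode 1
Mode 1: guard c·x = -5.4705 hit at Δt = 1.5148 (t = 4.5043), x⁻ = (-5.4705) → reset → x⁺ = (-6.0682), jump to mode 2
Mode 2: guard c·x = 20.1091 hit at Δt = 1.6630 (t = 6.1673), x⁻ = (-20.1091) → reset → x⁺ = (-19.8691), jump to mode 1
Mode 1: flow for 1.1874 to horizon, guard not reached → x = (-7.2051)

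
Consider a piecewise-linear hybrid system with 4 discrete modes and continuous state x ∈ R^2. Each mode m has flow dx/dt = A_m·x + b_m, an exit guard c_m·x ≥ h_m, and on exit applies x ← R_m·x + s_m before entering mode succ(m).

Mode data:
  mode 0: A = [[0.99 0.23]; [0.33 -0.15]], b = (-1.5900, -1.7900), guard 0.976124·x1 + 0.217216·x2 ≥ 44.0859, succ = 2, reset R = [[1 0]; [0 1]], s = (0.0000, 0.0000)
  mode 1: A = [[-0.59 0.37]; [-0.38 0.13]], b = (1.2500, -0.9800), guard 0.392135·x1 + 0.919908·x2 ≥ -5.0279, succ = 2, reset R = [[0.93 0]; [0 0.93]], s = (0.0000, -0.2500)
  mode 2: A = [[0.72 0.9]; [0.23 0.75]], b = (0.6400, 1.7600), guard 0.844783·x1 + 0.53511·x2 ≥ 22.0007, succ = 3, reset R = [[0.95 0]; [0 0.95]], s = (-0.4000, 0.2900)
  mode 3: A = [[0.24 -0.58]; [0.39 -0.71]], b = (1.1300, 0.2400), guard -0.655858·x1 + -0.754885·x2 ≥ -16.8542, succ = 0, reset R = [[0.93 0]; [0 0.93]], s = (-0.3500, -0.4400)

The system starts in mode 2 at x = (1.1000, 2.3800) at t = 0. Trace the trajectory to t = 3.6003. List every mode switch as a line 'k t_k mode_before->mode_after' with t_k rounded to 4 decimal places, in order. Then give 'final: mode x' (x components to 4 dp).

1 1.3828 2->3
2 2.4546 3->0
final: 0 39.3311 14.3070

Mode 2: guard c·x = 22.0007 hit at Δt = 1.3828 (t = 1.3828), x⁻ = (17.1567, 14.0289) → reset → x⁺ = (15.8989, 13.6174), jump to mode 3
Mode 3: guard c·x = -16.8542 hit at Δt = 1.0718 (t = 2.4546), x⁻ = (13.3304, 10.7452) → reset → x⁺ = (12.0472, 9.5530), jump to mode 0
Mode 0: flow for 1.1457 to horizon, guard not reached → x = (39.3311, 14.3070)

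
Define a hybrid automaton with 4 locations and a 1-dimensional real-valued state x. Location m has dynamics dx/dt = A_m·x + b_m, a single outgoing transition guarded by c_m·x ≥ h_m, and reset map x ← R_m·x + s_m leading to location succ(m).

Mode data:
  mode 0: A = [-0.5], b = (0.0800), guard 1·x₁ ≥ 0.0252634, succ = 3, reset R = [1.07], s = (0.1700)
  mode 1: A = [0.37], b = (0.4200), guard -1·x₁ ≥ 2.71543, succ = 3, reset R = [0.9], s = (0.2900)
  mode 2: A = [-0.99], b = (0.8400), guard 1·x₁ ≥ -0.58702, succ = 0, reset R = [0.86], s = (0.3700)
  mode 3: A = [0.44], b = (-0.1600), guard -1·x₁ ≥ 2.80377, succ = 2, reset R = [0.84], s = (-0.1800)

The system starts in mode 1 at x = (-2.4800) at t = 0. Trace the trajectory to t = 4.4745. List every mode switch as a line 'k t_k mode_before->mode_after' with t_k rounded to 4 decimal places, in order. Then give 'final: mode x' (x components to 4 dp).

1 0.4360 1->3
2 0.9579 3->2
3 1.8240 2->0
4 3.3902 0->3
final: 3 0.0952

Mode 1: guard c·x = 2.7154 hit at Δt = 0.4360 (t = 0.4360), x⁻ = (-2.7154) → reset → x⁺ = (-2.1539), jump to mode 3
Mode 3: guard c·x = 2.8038 hit at Δt = 0.5219 (t = 0.9579), x⁻ = (-2.8038) → reset → x⁺ = (-2.5352), jump to mode 2
Mode 2: guard c·x = -0.5870 hit at Δt = 0.8661 (t = 1.8240), x⁻ = (-0.5870) → reset → x⁺ = (-0.1348), jump to mode 0
Mode 0: guard c·x = 0.0253 hit at Δt = 1.5662 (t = 3.3902), x⁻ = (0.0253) → reset → x⁺ = (0.1970), jump to mode 3
Mode 3: flow for 1.0843 to horizon, guard not reached → x = (0.0952)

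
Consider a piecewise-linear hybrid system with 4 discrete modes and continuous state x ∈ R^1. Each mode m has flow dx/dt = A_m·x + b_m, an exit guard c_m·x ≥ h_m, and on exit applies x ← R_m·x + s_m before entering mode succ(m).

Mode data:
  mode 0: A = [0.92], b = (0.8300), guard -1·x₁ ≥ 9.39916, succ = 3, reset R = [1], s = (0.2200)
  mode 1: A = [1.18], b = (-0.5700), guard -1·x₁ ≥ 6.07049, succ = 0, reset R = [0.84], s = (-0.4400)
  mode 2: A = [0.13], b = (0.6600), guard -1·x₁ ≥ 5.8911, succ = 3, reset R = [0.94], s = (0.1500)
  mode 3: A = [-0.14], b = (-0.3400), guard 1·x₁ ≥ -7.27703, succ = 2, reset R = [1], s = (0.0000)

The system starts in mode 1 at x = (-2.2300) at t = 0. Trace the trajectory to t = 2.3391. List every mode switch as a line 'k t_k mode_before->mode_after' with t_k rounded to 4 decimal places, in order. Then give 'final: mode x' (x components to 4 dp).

Mode 1: guard c·x = 6.0705 hit at Δt = 0.7474 (t = 0.7474), x⁻ = (-6.0705) → reset → x⁺ = (-5.5392), jump to mode 0
Mode 0: guard c·x = 9.3992 hit at Δt = 0.6583 (t = 1.4057), x⁻ = (-9.3992) → reset → x⁺ = (-9.1792), jump to mode 3
Mode 3: flow for 0.9334 to horizon, guard not reached → x = (-8.3522)

1 0.7474 1->0
2 1.4057 0->3
final: 3 -8.3522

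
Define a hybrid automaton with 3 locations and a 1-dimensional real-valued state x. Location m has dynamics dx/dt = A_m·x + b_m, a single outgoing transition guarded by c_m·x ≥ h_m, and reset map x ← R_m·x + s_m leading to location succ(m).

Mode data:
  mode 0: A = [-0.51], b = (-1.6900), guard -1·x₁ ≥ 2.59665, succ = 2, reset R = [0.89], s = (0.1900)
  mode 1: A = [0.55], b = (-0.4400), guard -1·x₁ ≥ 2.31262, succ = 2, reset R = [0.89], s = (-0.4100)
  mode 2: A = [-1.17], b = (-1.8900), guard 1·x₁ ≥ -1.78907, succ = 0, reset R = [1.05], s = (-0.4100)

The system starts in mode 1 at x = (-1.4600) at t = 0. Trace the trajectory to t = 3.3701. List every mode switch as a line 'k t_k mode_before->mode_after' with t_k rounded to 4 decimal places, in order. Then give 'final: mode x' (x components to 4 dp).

Mode 1: guard c·x = 2.3126 hit at Δt = 0.5820 (t = 0.5820), x⁻ = (-2.3126) → reset → x⁺ = (-2.4682), jump to mode 2
Mode 2: guard c·x = -1.7891 hit at Δt = 1.3601 (t = 1.9421), x⁻ = (-1.7891) → reset → x⁺ = (-2.2885), jump to mode 0
Mode 0: guard c·x = 2.5966 hit at Δt = 0.7009 (t = 2.6430), x⁻ = (-2.5966) → reset → x⁺ = (-2.1210), jump to mode 2
Mode 2: flow for 0.7271 to horizon, guard not reached → x = (-1.8314)

1 0.5820 1->2
2 1.9421 2->0
3 2.6430 0->2
final: 2 -1.8314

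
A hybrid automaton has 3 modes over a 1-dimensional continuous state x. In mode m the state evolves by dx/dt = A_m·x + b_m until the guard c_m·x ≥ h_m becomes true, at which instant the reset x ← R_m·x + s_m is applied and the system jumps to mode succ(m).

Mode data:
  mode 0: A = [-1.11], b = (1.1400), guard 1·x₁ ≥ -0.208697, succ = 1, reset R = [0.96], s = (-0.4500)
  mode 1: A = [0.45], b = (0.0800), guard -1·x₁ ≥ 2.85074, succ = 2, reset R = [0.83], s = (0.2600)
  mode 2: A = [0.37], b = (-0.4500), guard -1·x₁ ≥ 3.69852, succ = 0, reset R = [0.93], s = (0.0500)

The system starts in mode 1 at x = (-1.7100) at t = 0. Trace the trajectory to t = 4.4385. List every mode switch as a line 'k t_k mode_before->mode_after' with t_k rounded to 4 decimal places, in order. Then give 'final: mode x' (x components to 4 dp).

1 1.2366 1->2
2 2.2949 2->0
3 3.4424 0->1
final: 1 -0.9176

Mode 1: guard c·x = 2.8507 hit at Δt = 1.2366 (t = 1.2366), x⁻ = (-2.8507) → reset → x⁺ = (-2.1061), jump to mode 2
Mode 2: guard c·x = 3.6985 hit at Δt = 1.0583 (t = 2.2949), x⁻ = (-3.6985) → reset → x⁺ = (-3.3896), jump to mode 0
Mode 0: guard c·x = -0.2087 hit at Δt = 1.1475 (t = 3.4424), x⁻ = (-0.2087) → reset → x⁺ = (-0.6503), jump to mode 1
Mode 1: flow for 0.9961 to horizon, guard not reached → x = (-0.9176)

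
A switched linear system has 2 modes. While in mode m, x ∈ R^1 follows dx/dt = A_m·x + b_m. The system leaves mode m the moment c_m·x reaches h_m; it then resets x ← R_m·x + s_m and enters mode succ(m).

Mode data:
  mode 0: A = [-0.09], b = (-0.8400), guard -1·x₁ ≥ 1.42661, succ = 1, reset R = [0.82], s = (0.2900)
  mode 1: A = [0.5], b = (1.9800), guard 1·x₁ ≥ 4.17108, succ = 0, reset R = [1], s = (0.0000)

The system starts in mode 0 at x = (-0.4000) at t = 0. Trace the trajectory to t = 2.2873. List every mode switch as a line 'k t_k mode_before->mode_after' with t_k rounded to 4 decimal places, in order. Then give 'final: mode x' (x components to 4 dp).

Mode 0: guard c·x = 1.4266 hit at Δt = 1.3564 (t = 1.3564), x⁻ = (-1.4266) → reset → x⁺ = (-0.8798), jump to mode 1
Mode 1: flow for 0.9309 to horizon, guard not reached → x = (0.9459)

1 1.3564 0->1
final: 1 0.9459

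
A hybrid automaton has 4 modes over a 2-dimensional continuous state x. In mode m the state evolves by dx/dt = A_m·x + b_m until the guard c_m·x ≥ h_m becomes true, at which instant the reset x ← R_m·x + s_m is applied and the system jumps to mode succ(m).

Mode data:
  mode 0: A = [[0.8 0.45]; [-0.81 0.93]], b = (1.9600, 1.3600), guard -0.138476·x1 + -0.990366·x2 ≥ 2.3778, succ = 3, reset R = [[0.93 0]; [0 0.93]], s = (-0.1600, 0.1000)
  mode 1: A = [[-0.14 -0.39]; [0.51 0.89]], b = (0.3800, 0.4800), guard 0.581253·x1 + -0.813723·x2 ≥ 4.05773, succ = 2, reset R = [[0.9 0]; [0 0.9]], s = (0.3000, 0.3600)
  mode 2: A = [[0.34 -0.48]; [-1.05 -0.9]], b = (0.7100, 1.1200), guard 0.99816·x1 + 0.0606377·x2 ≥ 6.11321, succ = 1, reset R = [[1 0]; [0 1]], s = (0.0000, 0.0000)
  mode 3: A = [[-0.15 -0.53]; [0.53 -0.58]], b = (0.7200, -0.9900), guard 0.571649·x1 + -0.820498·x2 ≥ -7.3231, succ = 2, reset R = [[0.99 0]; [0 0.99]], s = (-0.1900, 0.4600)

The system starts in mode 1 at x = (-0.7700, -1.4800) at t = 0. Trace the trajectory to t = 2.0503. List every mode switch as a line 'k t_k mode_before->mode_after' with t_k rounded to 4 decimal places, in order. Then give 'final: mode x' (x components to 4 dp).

Mode 1: guard c·x = 4.0577 hit at Δt = 1.4648 (t = 1.4648), x⁻ = (1.2569, -4.0888) → reset → x⁺ = (1.4312, -3.3199), jump to mode 2
Mode 2: flow for 0.5855 to horizon, guard not reached → x = (3.0880, -2.5599)

1 1.4648 1->2
final: 2 3.0880 -2.5599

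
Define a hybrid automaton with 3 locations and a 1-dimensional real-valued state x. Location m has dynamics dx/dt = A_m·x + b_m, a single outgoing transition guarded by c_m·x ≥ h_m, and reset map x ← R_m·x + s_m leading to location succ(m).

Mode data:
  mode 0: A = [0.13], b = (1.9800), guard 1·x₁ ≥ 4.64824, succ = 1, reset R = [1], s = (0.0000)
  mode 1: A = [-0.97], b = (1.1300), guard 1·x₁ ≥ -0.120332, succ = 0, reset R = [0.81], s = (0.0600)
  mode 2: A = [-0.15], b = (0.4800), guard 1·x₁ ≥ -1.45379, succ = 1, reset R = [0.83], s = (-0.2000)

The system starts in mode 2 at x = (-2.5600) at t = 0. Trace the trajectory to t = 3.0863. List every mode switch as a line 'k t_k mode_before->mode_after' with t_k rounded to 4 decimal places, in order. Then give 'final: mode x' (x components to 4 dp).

Mode 2: guard c·x = -1.4538 hit at Δt = 1.4217 (t = 1.4217), x⁻ = (-1.4538) → reset → x⁺ = (-1.4066), jump to mode 1
Mode 1: guard c·x = -0.1203 hit at Δt = 0.7150 (t = 2.1367), x⁻ = (-0.1203) → reset → x⁺ = (-0.0375), jump to mode 0
Mode 0: flow for 0.9496 to horizon, guard not reached → x = (1.9588)

1 1.4217 2->1
2 2.1367 1->0
final: 0 1.9588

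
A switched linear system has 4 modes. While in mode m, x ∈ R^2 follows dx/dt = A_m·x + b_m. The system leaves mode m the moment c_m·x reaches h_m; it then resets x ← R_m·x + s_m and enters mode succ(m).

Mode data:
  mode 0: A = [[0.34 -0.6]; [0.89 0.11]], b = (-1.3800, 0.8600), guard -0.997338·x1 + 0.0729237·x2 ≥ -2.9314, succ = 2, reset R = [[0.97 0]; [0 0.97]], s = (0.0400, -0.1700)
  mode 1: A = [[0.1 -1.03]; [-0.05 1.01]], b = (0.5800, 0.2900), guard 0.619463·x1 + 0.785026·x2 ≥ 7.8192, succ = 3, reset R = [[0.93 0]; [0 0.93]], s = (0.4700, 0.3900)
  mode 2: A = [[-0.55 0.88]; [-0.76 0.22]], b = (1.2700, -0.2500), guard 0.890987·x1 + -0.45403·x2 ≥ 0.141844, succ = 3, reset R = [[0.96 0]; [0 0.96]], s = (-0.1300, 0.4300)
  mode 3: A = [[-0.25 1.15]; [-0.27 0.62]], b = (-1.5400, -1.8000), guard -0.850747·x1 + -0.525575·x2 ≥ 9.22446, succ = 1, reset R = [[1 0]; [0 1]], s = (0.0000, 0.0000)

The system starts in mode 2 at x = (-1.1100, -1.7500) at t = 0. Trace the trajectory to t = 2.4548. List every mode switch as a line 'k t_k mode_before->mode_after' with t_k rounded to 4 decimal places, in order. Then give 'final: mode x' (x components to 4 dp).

1 1.4798 2->3
final: 3 -4.4091 -3.7493

Mode 2: guard c·x = 0.1418 hit at Δt = 1.4798 (t = 1.4798), x⁻ = (-0.6938, -1.6740) → reset → x⁺ = (-0.7961, -1.1770), jump to mode 3
Mode 3: flow for 0.9750 to horizon, guard not reached → x = (-4.4091, -3.7493)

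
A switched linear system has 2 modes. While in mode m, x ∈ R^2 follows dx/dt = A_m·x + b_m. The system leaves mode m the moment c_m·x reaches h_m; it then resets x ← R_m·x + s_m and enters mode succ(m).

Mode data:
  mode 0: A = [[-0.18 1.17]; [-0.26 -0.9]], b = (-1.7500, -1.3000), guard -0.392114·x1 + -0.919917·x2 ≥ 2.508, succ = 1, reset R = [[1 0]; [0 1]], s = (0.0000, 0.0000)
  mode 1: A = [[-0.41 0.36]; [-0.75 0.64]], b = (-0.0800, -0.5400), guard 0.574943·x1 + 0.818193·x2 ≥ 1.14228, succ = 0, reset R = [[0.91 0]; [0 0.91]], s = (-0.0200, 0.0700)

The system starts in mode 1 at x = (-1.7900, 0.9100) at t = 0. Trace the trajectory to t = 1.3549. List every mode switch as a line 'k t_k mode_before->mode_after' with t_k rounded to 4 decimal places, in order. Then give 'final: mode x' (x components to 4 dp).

1 0.8051 1->0
final: 0 -0.9464 0.7276

Mode 1: guard c·x = 1.1423 hit at Δt = 0.8051 (t = 0.8051), x⁻ = (-0.9673, 2.0758) → reset → x⁺ = (-0.9003, 1.9590), jump to mode 0
Mode 0: flow for 0.5498 to horizon, guard not reached → x = (-0.9464, 0.7276)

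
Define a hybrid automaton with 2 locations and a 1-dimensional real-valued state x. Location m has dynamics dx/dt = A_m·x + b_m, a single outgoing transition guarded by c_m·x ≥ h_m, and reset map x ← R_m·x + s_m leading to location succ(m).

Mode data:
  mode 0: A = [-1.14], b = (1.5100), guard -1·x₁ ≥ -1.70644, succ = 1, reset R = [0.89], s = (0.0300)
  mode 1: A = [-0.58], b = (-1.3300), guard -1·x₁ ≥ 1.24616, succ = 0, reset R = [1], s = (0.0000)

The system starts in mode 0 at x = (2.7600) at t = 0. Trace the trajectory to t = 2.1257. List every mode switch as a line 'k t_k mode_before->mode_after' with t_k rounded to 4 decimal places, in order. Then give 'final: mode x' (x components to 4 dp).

1 1.1615 0->1
final: 1 -0.0969

Mode 0: guard c·x = -1.7064 hit at Δt = 1.1615 (t = 1.1615), x⁻ = (1.7064) → reset → x⁺ = (1.5487), jump to mode 1
Mode 1: flow for 0.9642 to horizon, guard not reached → x = (-0.0969)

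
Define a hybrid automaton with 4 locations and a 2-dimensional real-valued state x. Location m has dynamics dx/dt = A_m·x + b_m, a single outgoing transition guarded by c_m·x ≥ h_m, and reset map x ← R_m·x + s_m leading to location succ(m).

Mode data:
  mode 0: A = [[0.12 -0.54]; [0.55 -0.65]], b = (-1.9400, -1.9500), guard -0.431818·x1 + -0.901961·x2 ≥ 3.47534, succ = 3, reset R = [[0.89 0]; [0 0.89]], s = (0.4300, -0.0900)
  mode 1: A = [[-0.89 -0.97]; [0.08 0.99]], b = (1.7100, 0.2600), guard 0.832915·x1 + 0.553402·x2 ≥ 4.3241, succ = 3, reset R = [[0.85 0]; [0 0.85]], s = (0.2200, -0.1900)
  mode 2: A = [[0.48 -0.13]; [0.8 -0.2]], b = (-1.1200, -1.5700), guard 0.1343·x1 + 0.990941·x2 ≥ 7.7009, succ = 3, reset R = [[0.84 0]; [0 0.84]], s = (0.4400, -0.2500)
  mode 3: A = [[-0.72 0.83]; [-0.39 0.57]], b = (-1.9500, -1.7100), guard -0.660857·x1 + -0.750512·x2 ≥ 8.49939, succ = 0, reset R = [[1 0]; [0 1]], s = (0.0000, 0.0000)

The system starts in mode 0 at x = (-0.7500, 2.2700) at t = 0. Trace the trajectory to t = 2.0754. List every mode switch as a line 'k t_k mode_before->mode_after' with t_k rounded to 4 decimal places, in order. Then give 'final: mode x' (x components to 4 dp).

1 1.3326 0->3
final: 3 -4.0741 -3.3222

Mode 0: guard c·x = 3.4753 hit at Δt = 1.3326 (t = 1.3326), x⁻ = (-3.6956, -2.0838) → reset → x⁺ = (-2.8590, -1.9446), jump to mode 3
Mode 3: flow for 0.7428 to horizon, guard not reached → x = (-4.0741, -3.3222)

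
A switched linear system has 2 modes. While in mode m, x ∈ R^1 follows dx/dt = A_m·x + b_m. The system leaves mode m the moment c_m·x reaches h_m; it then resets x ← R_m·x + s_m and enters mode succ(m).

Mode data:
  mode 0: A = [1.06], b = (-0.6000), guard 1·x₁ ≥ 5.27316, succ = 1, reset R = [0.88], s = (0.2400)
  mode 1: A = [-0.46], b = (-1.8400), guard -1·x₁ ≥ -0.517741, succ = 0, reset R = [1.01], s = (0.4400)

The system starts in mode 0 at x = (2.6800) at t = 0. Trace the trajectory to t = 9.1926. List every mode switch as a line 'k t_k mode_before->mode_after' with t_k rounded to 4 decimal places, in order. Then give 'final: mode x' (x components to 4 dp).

Mode 0: guard c·x = 5.2732 hit at Δt = 0.7552 (t = 0.7552), x⁻ = (5.2732) → reset → x⁺ = (4.8804), jump to mode 1
Mode 1: guard c·x = -0.5177 hit at Δt = 1.4692 (t = 2.2244), x⁻ = (0.5177) → reset → x⁺ = (0.9629), jump to mode 0
Mode 0: guard c·x = 5.2732 hit at Δt = 2.3332 (t = 4.5576), x⁻ = (5.2732) → reset → x⁺ = (4.8804), jump to mode 1
Mode 1: guard c·x = -0.5177 hit at Δt = 1.4692 (t = 6.0268), x⁻ = (0.5177) → reset → x⁺ = (0.9629), jump to mode 0
Mode 0: guard c·x = 5.2732 hit at Δt = 2.3332 (t = 8.3600), x⁻ = (5.2732) → reset → x⁺ = (4.8804), jump to mode 1
Mode 1: flow for 0.8326 to horizon, guard not reached → x = (2.0548)

1 0.7552 0->1
2 2.2244 1->0
3 4.5576 0->1
4 6.0268 1->0
5 8.3600 0->1
final: 1 2.0548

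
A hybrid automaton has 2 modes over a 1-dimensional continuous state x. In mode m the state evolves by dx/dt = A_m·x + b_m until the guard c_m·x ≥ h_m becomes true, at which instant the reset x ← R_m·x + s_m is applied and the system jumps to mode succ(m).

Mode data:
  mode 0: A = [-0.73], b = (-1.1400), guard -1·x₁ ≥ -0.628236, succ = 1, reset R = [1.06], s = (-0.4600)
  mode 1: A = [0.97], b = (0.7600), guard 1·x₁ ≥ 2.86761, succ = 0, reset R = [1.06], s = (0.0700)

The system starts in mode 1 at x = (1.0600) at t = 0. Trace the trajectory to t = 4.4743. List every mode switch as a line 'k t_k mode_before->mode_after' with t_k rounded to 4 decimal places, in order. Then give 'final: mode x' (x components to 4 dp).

1 0.7045 1->0
2 1.7423 0->1
3 3.0883 1->0
4 4.1261 0->1
final: 1 0.6034

Mode 1: guard c·x = 2.8676 hit at Δt = 0.7045 (t = 0.7045), x⁻ = (2.8676) → reset → x⁺ = (3.1097), jump to mode 0
Mode 0: guard c·x = -0.6282 hit at Δt = 1.0378 (t = 1.7423), x⁻ = (0.6282) → reset → x⁺ = (0.2059), jump to mode 1
Mode 1: guard c·x = 2.8676 hit at Δt = 1.3460 (t = 3.0883), x⁻ = (2.8676) → reset → x⁺ = (3.1097), jump to mode 0
Mode 0: guard c·x = -0.6282 hit at Δt = 1.0378 (t = 4.1261), x⁻ = (0.6282) → reset → x⁺ = (0.2059), jump to mode 1
Mode 1: flow for 0.3482 to horizon, guard not reached → x = (0.6034)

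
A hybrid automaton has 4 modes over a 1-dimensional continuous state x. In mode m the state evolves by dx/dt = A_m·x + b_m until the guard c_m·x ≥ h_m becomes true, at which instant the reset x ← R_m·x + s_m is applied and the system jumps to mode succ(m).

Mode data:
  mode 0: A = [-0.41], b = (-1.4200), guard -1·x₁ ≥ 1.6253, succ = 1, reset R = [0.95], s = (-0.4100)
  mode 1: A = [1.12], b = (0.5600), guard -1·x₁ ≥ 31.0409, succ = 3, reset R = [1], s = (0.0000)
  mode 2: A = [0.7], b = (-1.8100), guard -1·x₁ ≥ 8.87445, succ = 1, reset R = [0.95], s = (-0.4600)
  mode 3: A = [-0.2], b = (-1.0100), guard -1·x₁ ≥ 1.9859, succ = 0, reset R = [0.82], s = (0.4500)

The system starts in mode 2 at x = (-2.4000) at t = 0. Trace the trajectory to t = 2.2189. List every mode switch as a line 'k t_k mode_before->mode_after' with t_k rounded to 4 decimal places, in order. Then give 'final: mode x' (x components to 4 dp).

Mode 2: guard c·x = 8.8744 hit at Δt = 1.1890 (t = 1.1890), x⁻ = (-8.8744) → reset → x⁺ = (-8.8907), jump to mode 1
Mode 1: flow for 1.0299 to horizon, guard not reached → x = (-27.0921)

1 1.1890 2->1
final: 1 -27.0921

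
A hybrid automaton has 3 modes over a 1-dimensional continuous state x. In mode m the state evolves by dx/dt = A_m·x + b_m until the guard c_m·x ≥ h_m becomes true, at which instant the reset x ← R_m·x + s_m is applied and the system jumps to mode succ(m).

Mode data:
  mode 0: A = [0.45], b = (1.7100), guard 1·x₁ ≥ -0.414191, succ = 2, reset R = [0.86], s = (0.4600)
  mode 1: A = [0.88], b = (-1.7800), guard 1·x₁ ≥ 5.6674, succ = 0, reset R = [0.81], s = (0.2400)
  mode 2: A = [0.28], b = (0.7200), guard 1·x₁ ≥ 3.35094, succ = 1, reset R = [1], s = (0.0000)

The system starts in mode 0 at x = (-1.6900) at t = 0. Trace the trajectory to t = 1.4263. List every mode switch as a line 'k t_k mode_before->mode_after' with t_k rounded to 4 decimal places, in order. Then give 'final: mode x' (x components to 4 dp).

1 1.0509 0->2
final: 2 0.4003

Mode 0: guard c·x = -0.4142 hit at Δt = 1.0509 (t = 1.0509), x⁻ = (-0.4142) → reset → x⁺ = (0.1038), jump to mode 2
Mode 2: flow for 0.3754 to horizon, guard not reached → x = (0.4003)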